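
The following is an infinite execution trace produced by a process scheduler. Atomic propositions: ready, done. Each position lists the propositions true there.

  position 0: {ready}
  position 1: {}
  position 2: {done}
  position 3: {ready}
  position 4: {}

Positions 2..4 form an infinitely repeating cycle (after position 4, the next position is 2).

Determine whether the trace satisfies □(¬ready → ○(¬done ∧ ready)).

Violated

¬ready → ○(¬done ∧ ready) must hold at every position from 0 onward. It fails at position 1, so □(¬ready → ○(¬done ∧ ready)) is false.
Positions where ¬ready holds: 1, 2, 4.
Check ○(¬done ∧ ready) at each: 1→fails, 2→ok, 4→fails.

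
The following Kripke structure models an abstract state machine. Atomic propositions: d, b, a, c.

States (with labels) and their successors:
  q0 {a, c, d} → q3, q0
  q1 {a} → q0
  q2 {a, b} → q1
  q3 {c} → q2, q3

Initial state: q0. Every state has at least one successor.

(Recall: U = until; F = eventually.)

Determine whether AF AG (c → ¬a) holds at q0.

States satisfying AG (c → ¬a): ∅.
States satisfying AF AG (c → ¬a): ∅.
There is a path from q0 along which AG (c → ¬a) never holds.
q0 ∉ Sat(AF AG (c → ¬a)).

Violated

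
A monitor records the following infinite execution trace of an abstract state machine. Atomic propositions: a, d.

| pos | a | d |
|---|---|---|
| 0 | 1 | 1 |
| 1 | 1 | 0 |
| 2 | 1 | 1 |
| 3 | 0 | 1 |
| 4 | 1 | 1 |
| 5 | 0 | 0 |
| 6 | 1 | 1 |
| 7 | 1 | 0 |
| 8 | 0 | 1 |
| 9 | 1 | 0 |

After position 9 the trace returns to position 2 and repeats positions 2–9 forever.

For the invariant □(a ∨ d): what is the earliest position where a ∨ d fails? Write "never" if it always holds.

5

Check a ∨ d at each position in order: 0 ✓, 1 ✓, 2 ✓, 3 ✓, 4 ✓.
At position 5 the labels are {}, so a ∨ d is false there. This is the first violation.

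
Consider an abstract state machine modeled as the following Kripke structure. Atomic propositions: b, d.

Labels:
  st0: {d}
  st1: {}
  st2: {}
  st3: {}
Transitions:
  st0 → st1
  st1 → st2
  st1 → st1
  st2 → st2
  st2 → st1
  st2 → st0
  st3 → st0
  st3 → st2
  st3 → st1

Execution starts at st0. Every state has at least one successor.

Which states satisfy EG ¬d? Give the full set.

States satisfying ¬d: {st1, st2, st3}.
States satisfying EG ¬d: {st1, st2, st3}.

{st1, st2, st3}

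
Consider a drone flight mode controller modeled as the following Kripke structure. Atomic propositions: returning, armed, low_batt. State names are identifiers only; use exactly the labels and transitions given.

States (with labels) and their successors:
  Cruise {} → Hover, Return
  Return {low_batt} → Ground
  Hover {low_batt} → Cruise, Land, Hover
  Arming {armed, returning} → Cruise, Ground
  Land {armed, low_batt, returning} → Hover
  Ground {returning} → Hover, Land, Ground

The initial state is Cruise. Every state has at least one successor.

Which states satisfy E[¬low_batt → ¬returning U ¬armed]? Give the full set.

States satisfying ¬low_batt → ¬returning: {Cruise, Return, Hover, Land}.
States satisfying ¬armed: {Cruise, Return, Hover, Ground}.
States satisfying E[¬low_batt → ¬returning U ¬armed]: {Cruise, Return, Hover, Land, Ground}.

{Cruise, Return, Hover, Land, Ground}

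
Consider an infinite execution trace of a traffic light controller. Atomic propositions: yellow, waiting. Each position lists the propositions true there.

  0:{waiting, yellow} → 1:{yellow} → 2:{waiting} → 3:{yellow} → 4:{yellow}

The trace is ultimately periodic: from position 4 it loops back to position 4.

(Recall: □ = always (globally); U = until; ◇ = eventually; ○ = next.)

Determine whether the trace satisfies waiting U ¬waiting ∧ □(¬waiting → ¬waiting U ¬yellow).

Walking from position 0: ¬waiting first holds at position 1, and waiting holds at every earlier position along the way, so waiting U ¬waiting holds.
¬waiting → ¬waiting U ¬yellow must hold at every position from 0 onward. It fails at position 3, so □(¬waiting → ¬waiting U ¬yellow) is false.
Positions where ¬waiting holds: 1, 3, 4.
Check ¬waiting U ¬yellow at each: 1→ok, 3→fails, 4→fails.
At position 0: waiting U ¬waiting is true; □(¬waiting → ¬waiting U ¬yellow) is false; so waiting U ¬waiting ∧ □(¬waiting → ¬waiting U ¬yellow) is false.

No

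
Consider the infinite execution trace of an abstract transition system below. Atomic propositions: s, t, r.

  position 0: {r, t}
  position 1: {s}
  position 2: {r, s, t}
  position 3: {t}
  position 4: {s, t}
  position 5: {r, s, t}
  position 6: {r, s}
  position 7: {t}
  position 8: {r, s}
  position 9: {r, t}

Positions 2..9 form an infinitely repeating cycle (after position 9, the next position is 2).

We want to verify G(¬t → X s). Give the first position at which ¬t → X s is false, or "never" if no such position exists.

Check ¬t → X s at each position in order: 0 ✓, 1 ✓, 2 ✓, 3 ✓, 4 ✓, 5 ✓.
At position 6 the labels are {r, s} and the next position 7 has {t}, so ¬t → X s is false there. This is the first violation.

6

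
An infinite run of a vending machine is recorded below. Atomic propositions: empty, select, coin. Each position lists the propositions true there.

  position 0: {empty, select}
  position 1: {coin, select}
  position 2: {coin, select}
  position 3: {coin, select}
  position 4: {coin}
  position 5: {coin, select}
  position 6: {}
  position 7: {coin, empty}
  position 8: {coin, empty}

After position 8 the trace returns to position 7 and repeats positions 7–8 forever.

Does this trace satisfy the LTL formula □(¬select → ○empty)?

Does not hold

¬select → ○empty must hold at every position from 0 onward. It fails at position 4, so □(¬select → ○empty) is false.
Positions where ¬select holds: 4, 6, 7, 8.
Check ○empty at each: 4→fails, 6→ok, 7→ok, 8→ok.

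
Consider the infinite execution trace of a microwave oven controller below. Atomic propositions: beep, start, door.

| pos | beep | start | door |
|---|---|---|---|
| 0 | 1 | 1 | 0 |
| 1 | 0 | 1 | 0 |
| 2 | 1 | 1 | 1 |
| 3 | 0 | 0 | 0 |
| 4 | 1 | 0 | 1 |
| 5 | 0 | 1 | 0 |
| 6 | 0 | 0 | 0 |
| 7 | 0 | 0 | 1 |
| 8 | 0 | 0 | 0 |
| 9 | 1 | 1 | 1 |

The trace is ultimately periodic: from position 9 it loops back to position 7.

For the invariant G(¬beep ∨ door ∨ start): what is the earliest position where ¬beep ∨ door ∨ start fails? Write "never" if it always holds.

never

¬beep ∨ door ∨ start holds at every position 0..9, and those are all the positions the trace ever visits, so the invariant G(¬beep ∨ door ∨ start) is never violated.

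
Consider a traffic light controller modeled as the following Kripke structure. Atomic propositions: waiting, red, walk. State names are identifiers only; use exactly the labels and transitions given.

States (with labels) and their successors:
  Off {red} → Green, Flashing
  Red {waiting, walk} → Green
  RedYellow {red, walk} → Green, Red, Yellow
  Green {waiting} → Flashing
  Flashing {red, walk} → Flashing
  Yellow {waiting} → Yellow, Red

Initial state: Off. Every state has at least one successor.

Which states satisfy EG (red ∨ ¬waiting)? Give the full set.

{Off, Flashing}

States satisfying red ∨ ¬waiting: {Off, RedYellow, Flashing}.
States satisfying EG (red ∨ ¬waiting): {Off, Flashing}.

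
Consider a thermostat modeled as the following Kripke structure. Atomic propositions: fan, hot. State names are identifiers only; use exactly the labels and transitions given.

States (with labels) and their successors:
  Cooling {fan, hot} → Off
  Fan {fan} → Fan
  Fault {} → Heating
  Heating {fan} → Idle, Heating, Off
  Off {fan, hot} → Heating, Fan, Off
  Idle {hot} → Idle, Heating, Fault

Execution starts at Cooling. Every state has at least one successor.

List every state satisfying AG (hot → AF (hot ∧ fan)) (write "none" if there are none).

{Fan}

States satisfying hot → AF (hot ∧ fan): {Cooling, Fan, Fault, Heating, Off}.
States satisfying AG (hot → AF (hot ∧ fan)): {Fan}.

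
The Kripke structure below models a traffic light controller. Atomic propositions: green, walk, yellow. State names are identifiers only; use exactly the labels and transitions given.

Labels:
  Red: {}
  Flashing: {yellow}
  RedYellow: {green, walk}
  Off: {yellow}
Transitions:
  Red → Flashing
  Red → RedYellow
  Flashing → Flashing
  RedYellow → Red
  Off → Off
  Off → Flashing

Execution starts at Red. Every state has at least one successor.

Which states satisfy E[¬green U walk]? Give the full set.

States satisfying ¬green: {Red, Flashing, Off}.
States satisfying walk: {RedYellow}.
States satisfying E[¬green U walk]: {Red, RedYellow}.

{Red, RedYellow}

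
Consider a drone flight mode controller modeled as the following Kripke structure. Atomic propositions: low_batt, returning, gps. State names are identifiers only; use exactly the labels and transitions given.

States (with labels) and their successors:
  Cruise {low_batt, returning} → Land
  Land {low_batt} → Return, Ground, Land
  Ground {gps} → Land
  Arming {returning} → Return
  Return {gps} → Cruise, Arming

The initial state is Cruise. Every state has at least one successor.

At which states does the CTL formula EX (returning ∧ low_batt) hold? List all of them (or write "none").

States satisfying returning ∧ low_batt: {Cruise}.
States satisfying EX (returning ∧ low_batt): {Return}.

{Return}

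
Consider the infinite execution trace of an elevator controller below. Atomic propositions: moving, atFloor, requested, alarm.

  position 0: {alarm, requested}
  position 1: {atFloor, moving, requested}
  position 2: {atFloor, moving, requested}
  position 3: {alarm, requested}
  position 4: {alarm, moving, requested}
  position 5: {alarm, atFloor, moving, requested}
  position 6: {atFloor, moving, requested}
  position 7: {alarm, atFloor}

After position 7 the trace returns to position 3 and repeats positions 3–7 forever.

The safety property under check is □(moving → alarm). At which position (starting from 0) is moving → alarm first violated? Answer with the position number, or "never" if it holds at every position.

Check moving → alarm at each position in order: 0 ✓.
At position 1 the labels are {atFloor, moving, requested}, so moving → alarm is false there. This is the first violation.

1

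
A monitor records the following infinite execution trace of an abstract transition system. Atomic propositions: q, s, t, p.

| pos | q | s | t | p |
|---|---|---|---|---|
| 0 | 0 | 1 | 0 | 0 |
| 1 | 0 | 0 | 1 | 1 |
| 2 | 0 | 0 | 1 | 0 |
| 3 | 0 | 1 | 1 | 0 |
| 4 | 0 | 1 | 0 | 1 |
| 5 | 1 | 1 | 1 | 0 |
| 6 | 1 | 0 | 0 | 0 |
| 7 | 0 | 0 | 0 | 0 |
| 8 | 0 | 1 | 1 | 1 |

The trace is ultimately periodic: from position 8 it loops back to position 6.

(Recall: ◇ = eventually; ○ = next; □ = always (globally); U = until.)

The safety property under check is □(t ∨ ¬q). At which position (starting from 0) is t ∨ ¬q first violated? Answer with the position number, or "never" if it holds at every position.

Check t ∨ ¬q at each position in order: 0 ✓, 1 ✓, 2 ✓, 3 ✓, 4 ✓, 5 ✓.
At position 6 the labels are {q}, so t ∨ ¬q is false there. This is the first violation.

6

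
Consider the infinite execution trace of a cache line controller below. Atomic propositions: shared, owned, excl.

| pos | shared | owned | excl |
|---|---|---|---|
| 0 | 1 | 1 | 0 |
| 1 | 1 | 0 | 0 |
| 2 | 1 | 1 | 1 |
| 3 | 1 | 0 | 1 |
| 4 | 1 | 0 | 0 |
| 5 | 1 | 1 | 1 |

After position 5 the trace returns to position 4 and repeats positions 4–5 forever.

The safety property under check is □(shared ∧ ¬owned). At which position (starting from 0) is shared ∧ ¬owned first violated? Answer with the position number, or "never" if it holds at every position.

At position 0 the labels are {owned, shared}, so shared ∧ ¬owned is false there. This is the first violation.

0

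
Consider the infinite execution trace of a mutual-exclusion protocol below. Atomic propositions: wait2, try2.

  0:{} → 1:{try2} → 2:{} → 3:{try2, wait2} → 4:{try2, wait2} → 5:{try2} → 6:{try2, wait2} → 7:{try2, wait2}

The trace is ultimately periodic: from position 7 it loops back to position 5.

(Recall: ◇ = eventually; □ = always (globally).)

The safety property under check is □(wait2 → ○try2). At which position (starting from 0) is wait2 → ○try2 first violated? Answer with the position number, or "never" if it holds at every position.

wait2 → ○try2 holds at every position 0..7, and those are all the positions the trace ever visits, so the invariant □(wait2 → ○try2) is never violated.

never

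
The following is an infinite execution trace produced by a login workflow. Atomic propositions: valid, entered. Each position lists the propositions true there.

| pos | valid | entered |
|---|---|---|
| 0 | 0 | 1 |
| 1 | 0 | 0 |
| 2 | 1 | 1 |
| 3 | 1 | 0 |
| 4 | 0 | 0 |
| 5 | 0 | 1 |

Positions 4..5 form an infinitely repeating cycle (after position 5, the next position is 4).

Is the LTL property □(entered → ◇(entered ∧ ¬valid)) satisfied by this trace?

entered → ◇(entered ∧ ¬valid) holds at every position 0..5, and those are all positions ever visited, so □(entered → ◇(entered ∧ ¬valid)) holds.
Positions where entered holds: 0, 2, 5.
Check ◇(entered ∧ ¬valid) at each: 0→ok, 2→ok, 5→ok.

Holds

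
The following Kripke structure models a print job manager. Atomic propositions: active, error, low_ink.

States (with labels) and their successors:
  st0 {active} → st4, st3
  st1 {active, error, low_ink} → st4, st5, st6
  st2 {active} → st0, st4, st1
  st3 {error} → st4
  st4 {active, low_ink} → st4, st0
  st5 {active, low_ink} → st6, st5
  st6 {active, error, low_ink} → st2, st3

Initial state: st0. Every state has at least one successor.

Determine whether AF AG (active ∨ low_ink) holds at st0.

States satisfying AG (active ∨ low_ink): ∅.
States satisfying AF AG (active ∨ low_ink): ∅.
There is a path from st0 along which AG (active ∨ low_ink) never holds.
st0 ∉ Sat(AF AG (active ∨ low_ink)).

Violated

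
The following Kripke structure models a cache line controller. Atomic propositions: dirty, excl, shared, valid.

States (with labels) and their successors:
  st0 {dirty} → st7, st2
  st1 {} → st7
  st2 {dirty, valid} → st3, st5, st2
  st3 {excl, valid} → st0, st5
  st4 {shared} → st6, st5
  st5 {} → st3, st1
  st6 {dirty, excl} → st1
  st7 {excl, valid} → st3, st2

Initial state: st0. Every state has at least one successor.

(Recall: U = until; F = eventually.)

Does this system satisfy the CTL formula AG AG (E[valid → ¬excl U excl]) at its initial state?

States satisfying AG (E[valid → ¬excl U excl]): {st0, st1, st2, st3, st4, st5, st6, st7}.
States satisfying AG AG (E[valid → ¬excl U excl]): {st0, st1, st2, st3, st4, st5, st6, st7}.
Every state reachable from st0 satisfies AG (E[valid → ¬excl U excl]).
st0 ∈ Sat(AG AG (E[valid → ¬excl U excl])).

Satisfied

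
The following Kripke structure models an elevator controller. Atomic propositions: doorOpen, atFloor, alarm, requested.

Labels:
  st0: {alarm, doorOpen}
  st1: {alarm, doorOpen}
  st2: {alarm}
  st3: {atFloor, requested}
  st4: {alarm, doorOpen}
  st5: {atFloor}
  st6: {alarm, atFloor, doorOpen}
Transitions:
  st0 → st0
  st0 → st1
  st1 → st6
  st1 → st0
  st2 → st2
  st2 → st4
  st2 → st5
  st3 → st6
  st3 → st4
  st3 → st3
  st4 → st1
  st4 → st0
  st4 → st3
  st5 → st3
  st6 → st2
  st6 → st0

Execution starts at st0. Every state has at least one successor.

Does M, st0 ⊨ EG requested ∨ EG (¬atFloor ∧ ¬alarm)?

Violated

States satisfying requested: {st3}.
States satisfying EG requested: {st3}.
States satisfying ¬atFloor ∧ ¬alarm: ∅.
States satisfying EG (¬atFloor ∧ ¬alarm): ∅.
States satisfying EG requested ∨ EG (¬atFloor ∧ ¬alarm): {st3}.
st0 ∉ Sat(EG requested ∨ EG (¬atFloor ∧ ¬alarm)).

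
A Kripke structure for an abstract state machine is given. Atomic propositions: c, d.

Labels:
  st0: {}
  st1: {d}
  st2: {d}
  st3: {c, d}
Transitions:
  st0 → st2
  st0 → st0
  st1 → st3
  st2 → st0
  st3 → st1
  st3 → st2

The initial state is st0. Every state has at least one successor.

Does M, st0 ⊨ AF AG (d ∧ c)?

States satisfying AG (d ∧ c): ∅.
States satisfying AF AG (d ∧ c): ∅.
There is a path from st0 along which AG (d ∧ c) never holds.
st0 ∉ Sat(AF AG (d ∧ c)).

Does not hold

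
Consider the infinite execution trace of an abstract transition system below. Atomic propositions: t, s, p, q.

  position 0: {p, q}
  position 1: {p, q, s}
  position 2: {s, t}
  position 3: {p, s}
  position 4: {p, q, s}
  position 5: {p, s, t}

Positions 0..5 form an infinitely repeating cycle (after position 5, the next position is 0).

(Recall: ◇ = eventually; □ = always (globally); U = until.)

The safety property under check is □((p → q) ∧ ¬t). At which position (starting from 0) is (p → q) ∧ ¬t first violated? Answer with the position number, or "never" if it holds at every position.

2

Check (p → q) ∧ ¬t at each position in order: 0 ✓, 1 ✓.
At position 2 the labels are {s, t}, so (p → q) ∧ ¬t is false there. This is the first violation.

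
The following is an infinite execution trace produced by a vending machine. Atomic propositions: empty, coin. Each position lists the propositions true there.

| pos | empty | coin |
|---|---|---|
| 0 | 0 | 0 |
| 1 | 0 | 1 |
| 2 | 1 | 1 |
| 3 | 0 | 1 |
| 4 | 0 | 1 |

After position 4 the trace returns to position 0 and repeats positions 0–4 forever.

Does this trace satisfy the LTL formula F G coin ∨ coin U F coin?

Yes

G coin is false at every position 0..4, so it never becomes true and F G coin fails.
Walking from position 0: F coin first holds at position 0, and coin holds at every earlier position along the way, so coin U F coin holds.
At position 0: F G coin is false; coin U F coin is true; so F G coin ∨ coin U F coin is true.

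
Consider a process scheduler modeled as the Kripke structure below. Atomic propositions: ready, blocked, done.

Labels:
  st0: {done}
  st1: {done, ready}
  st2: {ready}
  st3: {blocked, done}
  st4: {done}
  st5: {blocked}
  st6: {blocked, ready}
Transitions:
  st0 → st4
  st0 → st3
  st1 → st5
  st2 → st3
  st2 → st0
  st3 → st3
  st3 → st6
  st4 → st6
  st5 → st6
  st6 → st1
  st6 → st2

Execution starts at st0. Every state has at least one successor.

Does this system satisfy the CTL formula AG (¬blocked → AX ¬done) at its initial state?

No

States satisfying ¬blocked → AX ¬done: {st1, st3, st4, st5, st6}.
States satisfying AG (¬blocked → AX ¬done): ∅.
st0 is reachable from st0 and violates ¬blocked → AX ¬done, so AG fails at st0.
st0 ∉ Sat(AG (¬blocked → AX ¬done)).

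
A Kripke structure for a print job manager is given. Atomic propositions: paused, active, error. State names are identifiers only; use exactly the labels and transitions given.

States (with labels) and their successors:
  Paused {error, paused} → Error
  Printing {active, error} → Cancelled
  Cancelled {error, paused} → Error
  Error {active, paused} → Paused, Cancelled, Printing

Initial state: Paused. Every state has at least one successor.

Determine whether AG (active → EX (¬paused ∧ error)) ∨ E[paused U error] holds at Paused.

States satisfying active → EX (¬paused ∧ error): {Paused, Cancelled, Error}.
States satisfying AG (active → EX (¬paused ∧ error)): ∅.
States satisfying paused: {Paused, Cancelled, Error}.
States satisfying error: {Paused, Printing, Cancelled}.
States satisfying E[paused U error]: {Paused, Printing, Cancelled, Error}.
States satisfying AG (active → EX (¬paused ∧ error)) ∨ E[paused U error]: {Paused, Printing, Cancelled, Error}.
Paused ∈ Sat(AG (active → EX (¬paused ∧ error)) ∨ E[paused U error]).

Holds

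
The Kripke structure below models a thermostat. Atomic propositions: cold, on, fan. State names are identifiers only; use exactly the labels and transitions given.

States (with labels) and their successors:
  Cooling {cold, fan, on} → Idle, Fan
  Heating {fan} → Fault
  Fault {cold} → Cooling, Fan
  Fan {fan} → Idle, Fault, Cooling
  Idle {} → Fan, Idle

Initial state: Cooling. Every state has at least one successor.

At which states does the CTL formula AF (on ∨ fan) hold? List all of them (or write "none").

States satisfying on ∨ fan: {Cooling, Heating, Fan}.
States satisfying AF (on ∨ fan): {Cooling, Heating, Fault, Fan}.

{Cooling, Heating, Fault, Fan}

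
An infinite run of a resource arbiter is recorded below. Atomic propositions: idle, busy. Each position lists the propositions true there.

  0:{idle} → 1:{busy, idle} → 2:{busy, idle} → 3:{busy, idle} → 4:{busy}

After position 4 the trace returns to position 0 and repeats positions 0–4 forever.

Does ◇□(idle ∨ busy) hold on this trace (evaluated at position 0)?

□(idle ∨ busy) holds at position 0, which is reachable from 0, so ◇□(idle ∨ busy) holds.

Holds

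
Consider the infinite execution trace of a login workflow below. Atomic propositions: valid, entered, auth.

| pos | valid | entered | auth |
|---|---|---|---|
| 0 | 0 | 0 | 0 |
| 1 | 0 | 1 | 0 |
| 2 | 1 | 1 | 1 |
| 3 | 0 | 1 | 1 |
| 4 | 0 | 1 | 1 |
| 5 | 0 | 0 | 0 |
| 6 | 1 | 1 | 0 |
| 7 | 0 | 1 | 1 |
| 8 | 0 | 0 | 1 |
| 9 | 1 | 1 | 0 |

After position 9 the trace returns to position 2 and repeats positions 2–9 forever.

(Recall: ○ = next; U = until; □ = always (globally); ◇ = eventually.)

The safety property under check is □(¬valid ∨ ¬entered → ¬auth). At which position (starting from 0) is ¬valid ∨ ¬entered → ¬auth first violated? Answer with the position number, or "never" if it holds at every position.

3

Check ¬valid ∨ ¬entered → ¬auth at each position in order: 0 ✓, 1 ✓, 2 ✓.
At position 3 the labels are {auth, entered}, so ¬valid ∨ ¬entered → ¬auth is false there. This is the first violation.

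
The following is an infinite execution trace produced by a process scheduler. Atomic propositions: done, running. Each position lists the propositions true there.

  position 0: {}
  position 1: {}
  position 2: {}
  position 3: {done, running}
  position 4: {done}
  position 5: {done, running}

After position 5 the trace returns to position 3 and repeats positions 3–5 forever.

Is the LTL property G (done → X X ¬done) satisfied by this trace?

No

done → X X ¬done must hold at every position from 0 onward. It fails at position 3, so G (done → X X ¬done) is false.
Positions where done holds: 3, 4, 5.
Check X X ¬done at each: 3→fails, 4→fails, 5→fails.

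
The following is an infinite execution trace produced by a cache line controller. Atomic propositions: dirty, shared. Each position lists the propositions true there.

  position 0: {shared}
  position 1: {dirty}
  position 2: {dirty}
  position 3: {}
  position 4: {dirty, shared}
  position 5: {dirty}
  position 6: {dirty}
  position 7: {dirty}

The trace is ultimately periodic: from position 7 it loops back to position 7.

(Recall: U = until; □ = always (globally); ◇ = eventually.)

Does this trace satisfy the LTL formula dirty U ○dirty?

Walking from position 0: ○dirty first holds at position 0, and dirty holds at every earlier position along the way, so dirty U ○dirty holds.

Satisfied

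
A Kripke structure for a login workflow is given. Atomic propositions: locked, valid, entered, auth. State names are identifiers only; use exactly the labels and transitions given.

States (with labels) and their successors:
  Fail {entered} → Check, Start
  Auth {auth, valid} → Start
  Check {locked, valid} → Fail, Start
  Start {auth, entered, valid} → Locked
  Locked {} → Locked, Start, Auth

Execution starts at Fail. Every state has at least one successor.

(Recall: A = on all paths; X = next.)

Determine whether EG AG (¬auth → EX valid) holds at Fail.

States satisfying AG (¬auth → EX valid): {Fail, Auth, Check, Start, Locked}.
States satisfying EG AG (¬auth → EX valid): {Fail, Auth, Check, Start, Locked}.
Fail ∈ Sat(EG AG (¬auth → EX valid)).

Yes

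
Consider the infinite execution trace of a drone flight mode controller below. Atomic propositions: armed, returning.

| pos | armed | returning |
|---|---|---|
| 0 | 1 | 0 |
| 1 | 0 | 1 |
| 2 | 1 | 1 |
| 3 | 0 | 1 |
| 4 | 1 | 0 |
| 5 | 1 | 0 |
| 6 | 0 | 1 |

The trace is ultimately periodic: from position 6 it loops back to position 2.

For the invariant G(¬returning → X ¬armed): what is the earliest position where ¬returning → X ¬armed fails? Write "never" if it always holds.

Check ¬returning → X ¬armed at each position in order: 0 ✓, 1 ✓, 2 ✓, 3 ✓.
At position 4 the labels are {armed} and the next position 5 has {armed}, so ¬returning → X ¬armed is false there. This is the first violation.

4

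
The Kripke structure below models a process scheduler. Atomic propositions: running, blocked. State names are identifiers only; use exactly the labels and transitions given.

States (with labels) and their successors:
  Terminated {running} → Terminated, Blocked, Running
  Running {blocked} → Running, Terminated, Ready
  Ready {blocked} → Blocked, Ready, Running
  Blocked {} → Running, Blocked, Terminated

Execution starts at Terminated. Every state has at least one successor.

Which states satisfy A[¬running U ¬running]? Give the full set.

States satisfying ¬running: {Running, Ready, Blocked}.
States satisfying A[¬running U ¬running]: {Running, Ready, Blocked}.

{Running, Ready, Blocked}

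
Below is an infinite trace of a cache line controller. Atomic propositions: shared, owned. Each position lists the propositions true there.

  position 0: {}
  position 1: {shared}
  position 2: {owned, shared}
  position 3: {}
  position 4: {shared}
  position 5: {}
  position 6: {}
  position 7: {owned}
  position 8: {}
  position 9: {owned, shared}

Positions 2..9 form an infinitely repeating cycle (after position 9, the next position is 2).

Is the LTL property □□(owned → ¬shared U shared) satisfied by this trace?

□(owned → ¬shared U shared) holds at every position 0..9, and those are all positions ever visited, so □□(owned → ¬shared U shared) holds.

Holds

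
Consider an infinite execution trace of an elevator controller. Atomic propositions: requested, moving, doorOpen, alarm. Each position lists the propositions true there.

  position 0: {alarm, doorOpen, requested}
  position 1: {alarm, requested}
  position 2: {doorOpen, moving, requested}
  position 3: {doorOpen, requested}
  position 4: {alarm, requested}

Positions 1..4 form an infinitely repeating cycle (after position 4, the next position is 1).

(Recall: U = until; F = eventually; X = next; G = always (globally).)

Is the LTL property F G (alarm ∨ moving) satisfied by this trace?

Does not hold

G (alarm ∨ moving) is false at every position 0..4, so it never becomes true and F G (alarm ∨ moving) fails.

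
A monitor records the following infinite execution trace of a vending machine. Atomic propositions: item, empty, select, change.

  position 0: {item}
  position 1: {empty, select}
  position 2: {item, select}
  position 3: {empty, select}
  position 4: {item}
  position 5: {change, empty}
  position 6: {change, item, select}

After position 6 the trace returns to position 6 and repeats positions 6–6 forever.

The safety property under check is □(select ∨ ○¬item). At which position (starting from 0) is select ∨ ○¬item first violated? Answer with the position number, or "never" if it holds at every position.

Check select ∨ ○¬item at each position in order: 0 ✓, 1 ✓, 2 ✓, 3 ✓, 4 ✓.
At position 5 the labels are {change, empty} and the next position 6 has {change, item, select}, so select ∨ ○¬item is false there. This is the first violation.

5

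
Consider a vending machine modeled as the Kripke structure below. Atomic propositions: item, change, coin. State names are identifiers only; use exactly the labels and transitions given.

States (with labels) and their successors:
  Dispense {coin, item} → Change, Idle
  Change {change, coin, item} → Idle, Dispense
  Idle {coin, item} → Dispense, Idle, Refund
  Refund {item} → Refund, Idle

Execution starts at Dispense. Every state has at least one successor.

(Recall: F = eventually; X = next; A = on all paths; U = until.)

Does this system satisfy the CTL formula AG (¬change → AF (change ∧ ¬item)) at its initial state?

States satisfying ¬change → AF (change ∧ ¬item): {Change}.
States satisfying AG (¬change → AF (change ∧ ¬item)): ∅.
Dispense is reachable from Dispense and violates ¬change → AF (change ∧ ¬item), so AG fails at Dispense.
Dispense ∉ Sat(AG (¬change → AF (change ∧ ¬item))).

Violated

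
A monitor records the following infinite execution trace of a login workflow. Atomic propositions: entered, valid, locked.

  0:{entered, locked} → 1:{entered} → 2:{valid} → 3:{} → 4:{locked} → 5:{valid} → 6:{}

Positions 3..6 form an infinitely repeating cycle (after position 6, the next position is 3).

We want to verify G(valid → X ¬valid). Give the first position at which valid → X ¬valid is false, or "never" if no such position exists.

never

valid → X ¬valid holds at every position 0..6, and those are all the positions the trace ever visits, so the invariant G(valid → X ¬valid) is never violated.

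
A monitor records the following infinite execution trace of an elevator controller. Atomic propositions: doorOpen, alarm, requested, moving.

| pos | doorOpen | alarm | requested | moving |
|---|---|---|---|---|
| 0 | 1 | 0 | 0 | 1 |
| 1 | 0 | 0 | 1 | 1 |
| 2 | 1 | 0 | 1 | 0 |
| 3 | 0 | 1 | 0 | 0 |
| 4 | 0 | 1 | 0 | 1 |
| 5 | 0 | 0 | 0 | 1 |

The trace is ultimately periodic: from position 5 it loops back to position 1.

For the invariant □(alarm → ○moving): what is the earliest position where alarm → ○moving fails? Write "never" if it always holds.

never

alarm → ○moving holds at every position 0..5, and those are all the positions the trace ever visits, so the invariant □(alarm → ○moving) is never violated.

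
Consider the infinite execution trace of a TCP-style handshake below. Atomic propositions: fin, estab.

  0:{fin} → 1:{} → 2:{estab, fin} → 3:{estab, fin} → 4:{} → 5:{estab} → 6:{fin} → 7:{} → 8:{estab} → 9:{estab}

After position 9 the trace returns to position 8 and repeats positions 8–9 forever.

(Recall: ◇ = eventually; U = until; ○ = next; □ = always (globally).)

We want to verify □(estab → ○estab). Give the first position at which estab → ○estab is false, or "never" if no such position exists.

3

Check estab → ○estab at each position in order: 0 ✓, 1 ✓, 2 ✓.
At position 3 the labels are {estab, fin} and the next position 4 has {}, so estab → ○estab is false there. This is the first violation.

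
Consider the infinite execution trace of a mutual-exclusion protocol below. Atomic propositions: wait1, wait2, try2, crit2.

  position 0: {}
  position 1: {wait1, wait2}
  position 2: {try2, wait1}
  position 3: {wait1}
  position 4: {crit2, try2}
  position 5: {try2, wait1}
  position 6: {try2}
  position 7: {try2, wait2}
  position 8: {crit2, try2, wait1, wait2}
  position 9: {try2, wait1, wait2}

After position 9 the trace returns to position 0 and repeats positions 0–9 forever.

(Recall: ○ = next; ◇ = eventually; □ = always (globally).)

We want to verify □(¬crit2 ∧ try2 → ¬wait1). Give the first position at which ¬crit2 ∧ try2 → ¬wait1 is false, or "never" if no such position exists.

2

Check ¬crit2 ∧ try2 → ¬wait1 at each position in order: 0 ✓, 1 ✓.
At position 2 the labels are {try2, wait1}, so ¬crit2 ∧ try2 → ¬wait1 is false there. This is the first violation.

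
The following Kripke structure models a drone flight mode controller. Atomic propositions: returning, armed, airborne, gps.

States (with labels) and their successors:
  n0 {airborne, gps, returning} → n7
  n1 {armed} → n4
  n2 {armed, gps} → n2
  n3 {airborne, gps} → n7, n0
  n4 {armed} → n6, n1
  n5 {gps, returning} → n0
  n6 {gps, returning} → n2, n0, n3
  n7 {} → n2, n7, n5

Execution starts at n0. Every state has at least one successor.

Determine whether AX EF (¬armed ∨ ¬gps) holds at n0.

Holds

States satisfying EF (¬armed ∨ ¬gps): {n0, n1, n3, n4, n5, n6, n7}.
States satisfying AX EF (¬armed ∨ ¬gps): {n0, n1, n3, n4, n5}.
n0 ∈ Sat(AX EF (¬armed ∨ ¬gps)).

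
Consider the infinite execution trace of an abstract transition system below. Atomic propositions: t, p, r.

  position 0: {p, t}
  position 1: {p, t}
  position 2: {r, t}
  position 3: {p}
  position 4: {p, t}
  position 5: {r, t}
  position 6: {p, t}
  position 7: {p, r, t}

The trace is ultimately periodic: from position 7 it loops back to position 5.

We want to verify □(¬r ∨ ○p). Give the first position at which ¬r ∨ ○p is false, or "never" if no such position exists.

7

Check ¬r ∨ ○p at each position in order: 0 ✓, 1 ✓, 2 ✓, 3 ✓, 4 ✓, 5 ✓, 6 ✓.
At position 7 the labels are {p, r, t} and the next position 5 has {r, t}, so ¬r ∨ ○p is false there. This is the first violation.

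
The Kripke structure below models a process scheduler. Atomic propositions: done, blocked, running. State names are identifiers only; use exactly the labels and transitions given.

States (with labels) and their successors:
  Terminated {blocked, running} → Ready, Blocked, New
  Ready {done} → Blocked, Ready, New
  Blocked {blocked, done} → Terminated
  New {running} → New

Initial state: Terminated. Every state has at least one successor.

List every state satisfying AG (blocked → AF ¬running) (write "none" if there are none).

{New}

States satisfying blocked → AF ¬running: {Ready, Blocked, New}.
States satisfying AG (blocked → AF ¬running): {New}.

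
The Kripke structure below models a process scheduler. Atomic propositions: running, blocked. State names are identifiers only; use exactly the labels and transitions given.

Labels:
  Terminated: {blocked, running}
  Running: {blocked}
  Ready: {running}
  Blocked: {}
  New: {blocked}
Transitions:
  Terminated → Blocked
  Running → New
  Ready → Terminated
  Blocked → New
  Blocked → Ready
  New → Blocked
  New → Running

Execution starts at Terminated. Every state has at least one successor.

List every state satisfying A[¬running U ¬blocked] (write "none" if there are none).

{Ready, Blocked}

States satisfying ¬running: {Running, Blocked, New}.
States satisfying ¬blocked: {Ready, Blocked}.
States satisfying A[¬running U ¬blocked]: {Ready, Blocked}.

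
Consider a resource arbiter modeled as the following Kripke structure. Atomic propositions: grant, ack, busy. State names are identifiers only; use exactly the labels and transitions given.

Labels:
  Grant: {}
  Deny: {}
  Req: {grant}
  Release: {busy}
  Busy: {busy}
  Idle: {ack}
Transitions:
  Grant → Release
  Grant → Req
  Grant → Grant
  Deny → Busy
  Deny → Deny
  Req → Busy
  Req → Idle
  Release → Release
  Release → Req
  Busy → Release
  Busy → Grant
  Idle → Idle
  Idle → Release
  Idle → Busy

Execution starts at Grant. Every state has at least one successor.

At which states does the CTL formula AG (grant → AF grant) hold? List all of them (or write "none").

States satisfying grant → AF grant: {Grant, Deny, Req, Release, Busy, Idle}.
States satisfying AG (grant → AF grant): {Grant, Deny, Req, Release, Busy, Idle}.

{Grant, Deny, Req, Release, Busy, Idle}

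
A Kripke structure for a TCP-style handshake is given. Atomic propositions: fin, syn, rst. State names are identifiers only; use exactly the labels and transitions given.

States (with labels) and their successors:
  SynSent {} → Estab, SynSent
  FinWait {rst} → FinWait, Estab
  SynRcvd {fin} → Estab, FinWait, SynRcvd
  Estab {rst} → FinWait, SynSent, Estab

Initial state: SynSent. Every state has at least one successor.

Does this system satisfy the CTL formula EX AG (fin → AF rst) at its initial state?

States satisfying AG (fin → AF rst): {SynSent, FinWait, Estab}.
States satisfying EX AG (fin → AF rst): {SynSent, FinWait, SynRcvd, Estab}.
SynSent ∈ Sat(EX AG (fin → AF rst)).

Yes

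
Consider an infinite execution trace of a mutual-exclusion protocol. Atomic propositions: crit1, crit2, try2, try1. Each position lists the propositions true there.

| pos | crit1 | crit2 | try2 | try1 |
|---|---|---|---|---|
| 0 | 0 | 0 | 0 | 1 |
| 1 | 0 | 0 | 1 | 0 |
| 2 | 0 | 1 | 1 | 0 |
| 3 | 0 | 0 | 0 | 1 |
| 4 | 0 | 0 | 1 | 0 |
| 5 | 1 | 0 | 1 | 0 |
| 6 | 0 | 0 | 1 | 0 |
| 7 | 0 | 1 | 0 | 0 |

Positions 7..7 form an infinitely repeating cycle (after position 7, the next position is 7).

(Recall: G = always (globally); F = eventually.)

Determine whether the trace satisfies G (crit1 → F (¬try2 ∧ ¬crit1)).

Holds

crit1 → F (¬try2 ∧ ¬crit1) holds at every position 0..7, and those are all positions ever visited, so G (crit1 → F (¬try2 ∧ ¬crit1)) holds.
Positions where crit1 holds: 5.
Check F (¬try2 ∧ ¬crit1) at each: 5→ok.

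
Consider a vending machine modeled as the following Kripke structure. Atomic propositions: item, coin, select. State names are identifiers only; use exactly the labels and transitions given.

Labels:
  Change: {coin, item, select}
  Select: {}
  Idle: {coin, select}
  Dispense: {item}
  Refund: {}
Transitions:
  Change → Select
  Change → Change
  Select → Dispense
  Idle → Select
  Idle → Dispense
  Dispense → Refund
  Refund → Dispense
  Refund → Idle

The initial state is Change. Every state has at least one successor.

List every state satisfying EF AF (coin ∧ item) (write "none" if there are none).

{Change}

States satisfying AF (coin ∧ item): {Change}.
States satisfying EF AF (coin ∧ item): {Change}.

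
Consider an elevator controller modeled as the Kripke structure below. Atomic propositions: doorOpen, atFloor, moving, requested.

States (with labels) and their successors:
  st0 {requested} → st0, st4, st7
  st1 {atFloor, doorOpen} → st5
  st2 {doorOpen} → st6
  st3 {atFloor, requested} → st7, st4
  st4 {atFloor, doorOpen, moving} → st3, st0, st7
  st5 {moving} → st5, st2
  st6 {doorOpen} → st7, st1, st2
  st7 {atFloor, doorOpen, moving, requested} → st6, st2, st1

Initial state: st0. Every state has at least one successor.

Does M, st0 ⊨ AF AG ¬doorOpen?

Violated

States satisfying AG ¬doorOpen: ∅.
States satisfying AF AG ¬doorOpen: ∅.
There is a path from st0 along which AG ¬doorOpen never holds.
st0 ∉ Sat(AF AG ¬doorOpen).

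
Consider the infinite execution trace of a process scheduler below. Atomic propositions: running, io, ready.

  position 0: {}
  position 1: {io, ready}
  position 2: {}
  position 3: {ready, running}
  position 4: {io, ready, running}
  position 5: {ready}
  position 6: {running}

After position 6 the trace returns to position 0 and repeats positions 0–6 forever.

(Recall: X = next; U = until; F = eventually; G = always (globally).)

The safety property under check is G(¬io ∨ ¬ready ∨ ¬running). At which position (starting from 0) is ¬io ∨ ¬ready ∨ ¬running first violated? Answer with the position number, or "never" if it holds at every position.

Check ¬io ∨ ¬ready ∨ ¬running at each position in order: 0 ✓, 1 ✓, 2 ✓, 3 ✓.
At position 4 the labels are {io, ready, running}, so ¬io ∨ ¬ready ∨ ¬running is false there. This is the first violation.

4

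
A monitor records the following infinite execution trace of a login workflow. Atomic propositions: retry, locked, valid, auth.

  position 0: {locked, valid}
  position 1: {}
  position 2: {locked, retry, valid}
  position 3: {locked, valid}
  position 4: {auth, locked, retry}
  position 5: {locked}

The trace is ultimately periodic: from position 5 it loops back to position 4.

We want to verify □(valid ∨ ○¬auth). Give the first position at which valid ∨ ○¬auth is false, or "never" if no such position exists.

Check valid ∨ ○¬auth at each position in order: 0 ✓, 1 ✓, 2 ✓, 3 ✓, 4 ✓.
At position 5 the labels are {locked} and the next position 4 has {auth, locked, retry}, so valid ∨ ○¬auth is false there. This is the first violation.

5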